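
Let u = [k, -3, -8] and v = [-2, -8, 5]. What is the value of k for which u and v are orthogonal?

u · v = k·(-2) + (-3)·(-8) + (-8)·5 = -16 - 2k
Set equal to 0: -2k = 16, so k = -8.

-8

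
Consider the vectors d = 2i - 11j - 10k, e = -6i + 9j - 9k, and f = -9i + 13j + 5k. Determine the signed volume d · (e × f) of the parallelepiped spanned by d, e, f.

-927

e × f:
i: 9·5 - (-9)·13 = 45 - (-117) = 162
j: (-9)·(-9) - (-6)·5 = 81 - (-30) = 111
k: (-6)·13 - 9·(-9) = -78 - (-81) = 3
e × f = (162, 111, 3)
d · (e × f) = 2·162 + (-11)·111 + (-10)·3 = 324 - 1221 - 30 = -927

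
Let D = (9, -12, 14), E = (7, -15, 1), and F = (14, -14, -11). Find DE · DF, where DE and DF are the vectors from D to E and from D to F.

321

DE = E − D = (-2, -3, -13)
DF = F − D = (5, -2, -25)
DE · DF = (-2)·5 + (-3)·(-2) + (-13)·(-25) = -10 + 6 + 325 = 321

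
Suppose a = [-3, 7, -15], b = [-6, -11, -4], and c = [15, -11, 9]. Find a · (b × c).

b × c:
i: (-11)·9 - (-4)·(-11) = -99 - 44 = -143
j: (-4)·15 - (-6)·9 = -60 - (-54) = -6
k: (-6)·(-11) - (-11)·15 = 66 - (-165) = 231
b × c = (-143, -6, 231)
a · (b × c) = (-3)·(-143) + 7·(-6) + (-15)·231 = 429 - 42 - 3465 = -3078

-3078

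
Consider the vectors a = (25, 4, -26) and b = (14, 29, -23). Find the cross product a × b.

(662, 211, 669)

i: 4·(-23) - (-26)·29 = -92 - (-754) = 662
j: (-26)·14 - 25·(-23) = -364 - (-575) = 211
k: 25·29 - 4·14 = 725 - 56 = 669
a × b = (662, 211, 669)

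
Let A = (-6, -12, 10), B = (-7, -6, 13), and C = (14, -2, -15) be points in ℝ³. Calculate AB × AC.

AB = (-1, 6, 3)
AC = (20, 10, -25)
i: 6·(-25) - 3·10 = -150 - 30 = -180
j: 3·20 - (-1)·(-25) = 60 - 25 = 35
k: (-1)·10 - 6·20 = -10 - 120 = -130
AB × AC = (-180, 35, -130)

(-180, 35, -130)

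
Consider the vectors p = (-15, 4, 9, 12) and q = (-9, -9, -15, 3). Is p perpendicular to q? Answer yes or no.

p · q = (-15)·(-9) + 4·(-9) + 9·(-15) + 12·3 = 135 - 36 - 135 + 36 = 0
Zero, so the vectors are orthogonal.

yes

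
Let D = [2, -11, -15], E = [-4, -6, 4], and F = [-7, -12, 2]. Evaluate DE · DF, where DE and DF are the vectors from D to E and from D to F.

372

DE = E − D = (-6, 5, 19)
DF = F − D = (-9, -1, 17)
DE · DF = (-6)·(-9) + 5·(-1) + 19·17 = 54 - 5 + 323 = 372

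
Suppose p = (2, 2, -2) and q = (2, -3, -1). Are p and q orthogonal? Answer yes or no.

p · q = 2·2 + 2·(-3) + (-2)·(-1) = 4 - 6 + 2 = 0
Zero, so the vectors are orthogonal.

yes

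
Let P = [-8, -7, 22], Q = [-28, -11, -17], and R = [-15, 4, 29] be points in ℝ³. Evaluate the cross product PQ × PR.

PQ = (-20, -4, -39)
PR = (-7, 11, 7)
i: (-4)·7 - (-39)·11 = -28 - (-429) = 401
j: (-39)·(-7) - (-20)·7 = 273 - (-140) = 413
k: (-20)·11 - (-4)·(-7) = -220 - 28 = -248
PQ × PR = (401, 413, -248)

(401, 413, -248)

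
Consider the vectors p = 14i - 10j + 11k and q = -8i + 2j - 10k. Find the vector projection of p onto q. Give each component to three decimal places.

p · q = 14·(-8) + (-10)·2 + 11·(-10) = -112 - 20 - 110 = -242
|q|² = 64 + 4 + 100 = 168
proj_q p = (-242/168) · (-8, 2, -10) ≈ (11.524, -2.881, 14.405)

(11.524, -2.881, 14.405)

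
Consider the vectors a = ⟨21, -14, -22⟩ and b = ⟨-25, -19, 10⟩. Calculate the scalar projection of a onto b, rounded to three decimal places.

a · b = 21·(-25) + (-14)·(-19) + (-22)·10 = -525 + 266 - 220 = -479
|b| = √(625 + 361 + 100) = √1086 ≈ 32.9545
comp_b a = -479 / √1086 ≈ -14.535

-14.535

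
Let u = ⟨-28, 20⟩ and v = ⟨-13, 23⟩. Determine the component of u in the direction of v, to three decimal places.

u · v = (-28)·(-13) + 20·23 = 364 + 460 = 824
|v| = √(169 + 529) = √698 ≈ 26.4197
comp_v u = 824 / √698 ≈ 31.189

31.189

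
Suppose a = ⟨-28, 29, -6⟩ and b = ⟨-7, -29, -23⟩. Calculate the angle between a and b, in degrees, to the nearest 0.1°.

a · b = (-28)·(-7) + 29·(-29) + (-6)·(-23) = 196 - 841 + 138 = -507
|a|² = 784 + 841 + 36 = 1661,  |a| = √1661 ≈ 40.755368
|b|² = 49 + 841 + 529 = 1419,  |b| = √1419 ≈ 37.669616
cos θ = -507 / (40.755368 · 37.669616) ≈ -0.33024
θ = arccos(-0.33024) ≈ 109.3°

109.3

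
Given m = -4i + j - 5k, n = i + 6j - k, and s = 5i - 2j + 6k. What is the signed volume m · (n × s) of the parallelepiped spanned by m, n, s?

13

n × s:
i: 6·6 - (-1)·(-2) = 36 - 2 = 34
j: (-1)·5 - 1·6 = -5 - 6 = -11
k: 1·(-2) - 6·5 = -2 - 30 = -32
n × s = (34, -11, -32)
m · (n × s) = (-4)·34 + 1·(-11) + (-5)·(-32) = -136 - 11 + 160 = 13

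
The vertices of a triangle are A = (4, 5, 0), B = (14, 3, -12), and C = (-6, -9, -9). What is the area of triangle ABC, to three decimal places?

151.822

AB = (10, -2, -12),  AC = (-10, -14, -9)
i: (-2)·(-9) - (-12)·(-14) = 18 - 168 = -150
j: (-12)·(-10) - 10·(-9) = 120 - (-90) = 210
k: 10·(-14) - (-2)·(-10) = -140 - 20 = -160
AB × AC = (-150, 210, -160)
|AB × AC| = √92200 ≈ 303.6445
area = ½ · 303.6445 ≈ 151.822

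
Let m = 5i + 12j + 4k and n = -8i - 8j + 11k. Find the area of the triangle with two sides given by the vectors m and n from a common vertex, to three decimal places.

96.955

i: 12·11 - 4·(-8) = 132 - (-32) = 164
j: 4·(-8) - 5·11 = -32 - 55 = -87
k: 5·(-8) - 12·(-8) = -40 - (-96) = 56
m × n = (164, -87, 56)
|m × n| = √(164² + (-87)² + 56²) = √37601 ≈ 193.9098
area = ½ · 193.9098 ≈ 96.955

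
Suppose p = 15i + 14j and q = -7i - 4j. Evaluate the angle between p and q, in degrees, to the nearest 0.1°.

p · q = 15·(-7) + 14·(-4) = -105 - 56 = -161
|p|² = 225 + 196 = 421,  |p| = √421 ≈ 20.518285
|q|² = 49 + 16 = 65,  |q| = √65 ≈ 8.062258
cos θ = -161 / (20.518285 · 8.062258) ≈ -0.97326
θ = arccos(-0.97326) ≈ 166.7°

166.7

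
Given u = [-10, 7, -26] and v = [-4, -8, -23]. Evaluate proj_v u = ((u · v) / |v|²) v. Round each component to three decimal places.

u · v = (-10)·(-4) + 7·(-8) + (-26)·(-23) = 40 - 56 + 598 = 582
|v|² = 16 + 64 + 529 = 609
proj_v u = (582/609) · (-4, -8, -23) ≈ (-3.823, -7.645, -21.980)

(-3.823, -7.645, -21.980)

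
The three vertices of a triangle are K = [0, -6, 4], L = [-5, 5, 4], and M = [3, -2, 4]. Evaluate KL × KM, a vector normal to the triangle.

KL = (-5, 11, 0)
KM = (3, 4, 0)
i: 11·0 - 0·4 = 0 - 0 = 0
j: 0·3 - (-5)·0 = 0 - 0 = 0
k: (-5)·4 - 11·3 = -20 - 33 = -53
KL × KM = (0, 0, -53)

(0, 0, -53)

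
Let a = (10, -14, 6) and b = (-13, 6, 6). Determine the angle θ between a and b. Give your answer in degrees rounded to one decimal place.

a · b = 10·(-13) + (-14)·6 + 6·6 = -130 - 84 + 36 = -178
|a|² = 100 + 196 + 36 = 332,  |a| = √332 ≈ 18.220867
|b|² = 169 + 36 + 36 = 241,  |b| = √241 ≈ 15.524175
cos θ = -178 / (18.220867 · 15.524175) ≈ -0.62928
θ = arccos(-0.62928) ≈ 129.0°

129.0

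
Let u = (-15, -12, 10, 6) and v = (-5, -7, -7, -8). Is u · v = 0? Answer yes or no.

u · v = (-15)·(-5) + (-12)·(-7) + 10·(-7) + 6·(-8) = 75 + 84 - 70 - 48 = 41
Nonzero, so the vectors are not orthogonal.

no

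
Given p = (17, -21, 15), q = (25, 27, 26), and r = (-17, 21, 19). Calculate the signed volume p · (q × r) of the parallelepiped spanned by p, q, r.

33456

q × r:
i: 27·19 - 26·21 = 513 - 546 = -33
j: 26·(-17) - 25·19 = -442 - 475 = -917
k: 25·21 - 27·(-17) = 525 - (-459) = 984
q × r = (-33, -917, 984)
p · (q × r) = 17·(-33) + (-21)·(-917) + 15·984 = -561 + 19257 + 14760 = 33456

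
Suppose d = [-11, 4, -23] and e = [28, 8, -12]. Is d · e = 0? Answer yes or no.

d · e = (-11)·28 + 4·8 + (-23)·(-12) = -308 + 32 + 276 = 0
Zero, so the vectors are orthogonal.

yes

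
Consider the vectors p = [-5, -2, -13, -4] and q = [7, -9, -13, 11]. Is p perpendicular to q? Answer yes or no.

no

p · q = (-5)·7 + (-2)·(-9) + (-13)·(-13) + (-4)·11 = -35 + 18 + 169 - 44 = 108
Nonzero, so the vectors are not orthogonal.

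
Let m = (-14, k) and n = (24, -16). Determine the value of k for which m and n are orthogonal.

m · n = (-14)·24 + k·(-16) = -336 - 16k
Set equal to 0: -16k = 336, so k = -21.

-21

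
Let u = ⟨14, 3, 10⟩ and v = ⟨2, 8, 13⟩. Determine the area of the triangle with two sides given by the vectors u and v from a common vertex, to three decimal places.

i: 3·13 - 10·8 = 39 - 80 = -41
j: 10·2 - 14·13 = 20 - 182 = -162
k: 14·8 - 3·2 = 112 - 6 = 106
u × v = (-41, -162, 106)
|u × v| = √((-41)² + (-162)² + 106²) = √39161 ≈ 197.8914
area = ½ · 197.8914 ≈ 98.946

98.946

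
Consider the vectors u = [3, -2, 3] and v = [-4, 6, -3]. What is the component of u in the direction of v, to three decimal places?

-4.225

u · v = 3·(-4) + (-2)·6 + 3·(-3) = -12 - 12 - 9 = -33
|v| = √(16 + 36 + 9) = √61 ≈ 7.8102
comp_v u = -33 / √61 ≈ -4.225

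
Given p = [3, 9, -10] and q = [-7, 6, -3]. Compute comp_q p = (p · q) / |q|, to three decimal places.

6.498

p · q = 3·(-7) + 9·6 + (-10)·(-3) = -21 + 54 + 30 = 63
|q| = √(49 + 36 + 9) = √94 ≈ 9.6954
comp_q p = 63 / √94 ≈ 6.498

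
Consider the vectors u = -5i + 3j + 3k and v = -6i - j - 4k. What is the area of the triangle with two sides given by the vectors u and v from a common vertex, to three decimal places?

22.661

i: 3·(-4) - 3·(-1) = -12 - (-3) = -9
j: 3·(-6) - (-5)·(-4) = -18 - 20 = -38
k: (-5)·(-1) - 3·(-6) = 5 - (-18) = 23
u × v = (-9, -38, 23)
|u × v| = √((-9)² + (-38)² + 23²) = √2054 ≈ 45.3211
area = ½ · 45.3211 ≈ 22.661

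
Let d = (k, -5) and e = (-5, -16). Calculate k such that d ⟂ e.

d · e = k·(-5) + (-5)·(-16) = 80 - 5k
Set equal to 0: -5k = -80, so k = 16.

16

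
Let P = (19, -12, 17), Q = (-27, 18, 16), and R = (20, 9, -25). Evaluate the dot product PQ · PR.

PQ = Q − P = (-46, 30, -1)
PR = R − P = (1, 21, -42)
PQ · PR = (-46)·1 + 30·21 + (-1)·(-42) = -46 + 630 + 42 = 626

626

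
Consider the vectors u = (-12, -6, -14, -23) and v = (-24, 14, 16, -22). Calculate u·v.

486

u · v = (-12)·(-24) + (-6)·14 + (-14)·16 + (-23)·(-22) = 288 - 84 - 224 + 506 = 486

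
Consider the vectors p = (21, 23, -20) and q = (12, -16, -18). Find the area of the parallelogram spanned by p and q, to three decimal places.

965.580

i: 23·(-18) - (-20)·(-16) = -414 - 320 = -734
j: (-20)·12 - 21·(-18) = -240 - (-378) = 138
k: 21·(-16) - 23·12 = -336 - 276 = -612
p × q = (-734, 138, -612)
|p × q| = √((-734)² + 138² + (-612)²) = √932344 ≈ 965.5796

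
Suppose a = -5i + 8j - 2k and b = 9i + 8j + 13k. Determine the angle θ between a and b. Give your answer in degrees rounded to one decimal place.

a · b = (-5)·9 + 8·8 + (-2)·13 = -45 + 64 - 26 = -7
|a|² = 25 + 64 + 4 = 93,  |a| = √93 ≈ 9.643651
|b|² = 81 + 64 + 169 = 314,  |b| = √314 ≈ 17.720045
cos θ = -7 / (9.643651 · 17.720045) ≈ -0.04096
θ = arccos(-0.04096) ≈ 92.3°

92.3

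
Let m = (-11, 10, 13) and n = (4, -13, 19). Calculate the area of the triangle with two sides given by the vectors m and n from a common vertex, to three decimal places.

i: 10·19 - 13·(-13) = 190 - (-169) = 359
j: 13·4 - (-11)·19 = 52 - (-209) = 261
k: (-11)·(-13) - 10·4 = 143 - 40 = 103
m × n = (359, 261, 103)
|m × n| = √(359² + 261² + 103²) = √207611 ≈ 455.6435
area = ½ · 455.6435 ≈ 227.822

227.822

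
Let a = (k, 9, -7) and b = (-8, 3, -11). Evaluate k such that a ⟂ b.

a · b = k·(-8) + 9·3 + (-7)·(-11) = 104 - 8k
Set equal to 0: -8k = -104, so k = 13.

13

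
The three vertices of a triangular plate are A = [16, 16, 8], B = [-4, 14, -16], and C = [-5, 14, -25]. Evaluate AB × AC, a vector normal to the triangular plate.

AB = (-20, -2, -24)
AC = (-21, -2, -33)
i: (-2)·(-33) - (-24)·(-2) = 66 - 48 = 18
j: (-24)·(-21) - (-20)·(-33) = 504 - 660 = -156
k: (-20)·(-2) - (-2)·(-21) = 40 - 42 = -2
AB × AC = (18, -156, -2)

(18, -156, -2)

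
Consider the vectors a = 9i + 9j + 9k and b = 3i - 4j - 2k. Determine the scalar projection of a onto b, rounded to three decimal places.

-5.014

a · b = 9·3 + 9·(-4) + 9·(-2) = 27 - 36 - 18 = -27
|b| = √(9 + 16 + 4) = √29 ≈ 5.3852
comp_b a = -27 / √29 ≈ -5.014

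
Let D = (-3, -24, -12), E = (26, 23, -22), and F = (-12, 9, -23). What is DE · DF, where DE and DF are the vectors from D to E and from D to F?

DE = E − D = (29, 47, -10)
DF = F − D = (-9, 33, -11)
DE · DF = 29·(-9) + 47·33 + (-10)·(-11) = -261 + 1551 + 110 = 1400

1400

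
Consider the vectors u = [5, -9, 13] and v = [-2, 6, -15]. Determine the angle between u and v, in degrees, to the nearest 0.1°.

u · v = 5·(-2) + (-9)·6 + 13·(-15) = -10 - 54 - 195 = -259
|u|² = 25 + 81 + 169 = 275,  |u| = √275 ≈ 16.583124
|v|² = 4 + 36 + 225 = 265,  |v| = √265 ≈ 16.278821
cos θ = -259 / (16.583124 · 16.278821) ≈ -0.95942
θ = arccos(-0.95942) ≈ 163.6°

163.6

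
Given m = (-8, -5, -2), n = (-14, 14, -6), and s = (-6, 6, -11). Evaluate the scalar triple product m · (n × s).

n × s:
i: 14·(-11) - (-6)·6 = -154 - (-36) = -118
j: (-6)·(-6) - (-14)·(-11) = 36 - 154 = -118
k: (-14)·6 - 14·(-6) = -84 - (-84) = 0
n × s = (-118, -118, 0)
m · (n × s) = (-8)·(-118) + (-5)·(-118) + (-2)·0 = 944 + 590 + 0 = 1534

1534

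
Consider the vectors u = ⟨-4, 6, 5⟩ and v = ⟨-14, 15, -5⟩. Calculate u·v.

u · v = (-4)·(-14) + 6·15 + 5·(-5) = 56 + 90 - 25 = 121

121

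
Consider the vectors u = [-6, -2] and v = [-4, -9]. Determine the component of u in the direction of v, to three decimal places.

4.264

u · v = (-6)·(-4) + (-2)·(-9) = 24 + 18 = 42
|v| = √(16 + 81) = √97 ≈ 9.8489
comp_v u = 42 / √97 ≈ 4.264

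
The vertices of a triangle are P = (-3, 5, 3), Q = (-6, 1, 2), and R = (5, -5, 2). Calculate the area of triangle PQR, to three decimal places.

PQ = (-3, -4, -1),  PR = (8, -10, -1)
i: (-4)·(-1) - (-1)·(-10) = 4 - 10 = -6
j: (-1)·8 - (-3)·(-1) = -8 - 3 = -11
k: (-3)·(-10) - (-4)·8 = 30 - (-32) = 62
PQ × PR = (-6, -11, 62)
|PQ × PR| = √4001 ≈ 63.2535
area = ½ · 63.2535 ≈ 31.627

31.627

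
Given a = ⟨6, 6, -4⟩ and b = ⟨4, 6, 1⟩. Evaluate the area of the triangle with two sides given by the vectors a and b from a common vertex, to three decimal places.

19.545

i: 6·1 - (-4)·6 = 6 - (-24) = 30
j: (-4)·4 - 6·1 = -16 - 6 = -22
k: 6·6 - 6·4 = 36 - 24 = 12
a × b = (30, -22, 12)
|a × b| = √(30² + (-22)² + 12²) = √1528 ≈ 39.0896
area = ½ · 39.0896 ≈ 19.545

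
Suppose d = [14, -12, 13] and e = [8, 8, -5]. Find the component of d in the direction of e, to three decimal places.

d · e = 14·8 + (-12)·8 + 13·(-5) = 112 - 96 - 65 = -49
|e| = √(64 + 64 + 25) = √153 ≈ 12.3693
comp_e d = -49 / √153 ≈ -3.961

-3.961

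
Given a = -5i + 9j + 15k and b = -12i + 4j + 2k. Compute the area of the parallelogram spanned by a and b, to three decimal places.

195.980

i: 9·2 - 15·4 = 18 - 60 = -42
j: 15·(-12) - (-5)·2 = -180 - (-10) = -170
k: (-5)·4 - 9·(-12) = -20 - (-108) = 88
a × b = (-42, -170, 88)
|a × b| = √((-42)² + (-170)² + 88²) = √38408 ≈ 195.9796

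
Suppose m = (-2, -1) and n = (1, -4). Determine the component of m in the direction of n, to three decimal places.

m · n = (-2)·1 + (-1)·(-4) = -2 + 4 = 2
|n| = √(1 + 16) = √17 ≈ 4.1231
comp_n m = 2 / √17 ≈ 0.485

0.485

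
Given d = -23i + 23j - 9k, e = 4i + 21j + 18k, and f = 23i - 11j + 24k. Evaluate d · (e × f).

e × f:
i: 21·24 - 18·(-11) = 504 - (-198) = 702
j: 18·23 - 4·24 = 414 - 96 = 318
k: 4·(-11) - 21·23 = -44 - 483 = -527
e × f = (702, 318, -527)
d · (e × f) = (-23)·702 + 23·318 + (-9)·(-527) = -16146 + 7314 + 4743 = -4089

-4089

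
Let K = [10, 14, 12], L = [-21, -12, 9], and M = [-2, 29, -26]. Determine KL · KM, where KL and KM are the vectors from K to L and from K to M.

96

KL = L − K = (-31, -26, -3)
KM = M − K = (-12, 15, -38)
KL · KM = (-31)·(-12) + (-26)·15 + (-3)·(-38) = 372 - 390 + 114 = 96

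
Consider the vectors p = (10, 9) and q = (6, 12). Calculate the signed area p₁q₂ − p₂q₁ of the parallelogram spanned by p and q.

10·12 - 9·6 = 120 - 54 = 66

66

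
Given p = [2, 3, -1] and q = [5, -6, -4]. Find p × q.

i: 3·(-4) - (-1)·(-6) = -12 - 6 = -18
j: (-1)·5 - 2·(-4) = -5 - (-8) = 3
k: 2·(-6) - 3·5 = -12 - 15 = -27
p × q = (-18, 3, -27)

(-18, 3, -27)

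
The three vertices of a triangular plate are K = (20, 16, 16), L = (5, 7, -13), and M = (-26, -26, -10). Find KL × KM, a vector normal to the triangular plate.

KL = (-15, -9, -29)
KM = (-46, -42, -26)
i: (-9)·(-26) - (-29)·(-42) = 234 - 1218 = -984
j: (-29)·(-46) - (-15)·(-26) = 1334 - 390 = 944
k: (-15)·(-42) - (-9)·(-46) = 630 - 414 = 216
KL × KM = (-984, 944, 216)

(-984, 944, 216)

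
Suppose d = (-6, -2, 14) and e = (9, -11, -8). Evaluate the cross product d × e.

i: (-2)·(-8) - 14·(-11) = 16 - (-154) = 170
j: 14·9 - (-6)·(-8) = 126 - 48 = 78
k: (-6)·(-11) - (-2)·9 = 66 - (-18) = 84
d × e = (170, 78, 84)

(170, 78, 84)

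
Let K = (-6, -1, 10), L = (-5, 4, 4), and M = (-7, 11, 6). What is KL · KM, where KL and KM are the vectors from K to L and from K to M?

83

KL = L − K = (1, 5, -6)
KM = M − K = (-1, 12, -4)
KL · KM = 1·(-1) + 5·12 + (-6)·(-4) = -1 + 60 + 24 = 83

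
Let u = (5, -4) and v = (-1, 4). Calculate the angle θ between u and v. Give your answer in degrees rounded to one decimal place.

142.7

u · v = 5·(-1) + (-4)·4 = -5 - 16 = -21
|u|² = 25 + 16 = 41,  |u| = √41 ≈ 6.403124
|v|² = 1 + 16 = 17,  |v| = √17 ≈ 4.123106
cos θ = -21 / (6.403124 · 4.123106) ≈ -0.79543
θ = arccos(-0.79543) ≈ 142.7°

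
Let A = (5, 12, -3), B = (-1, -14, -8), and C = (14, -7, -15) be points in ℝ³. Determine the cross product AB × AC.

AB = (-6, -26, -5)
AC = (9, -19, -12)
i: (-26)·(-12) - (-5)·(-19) = 312 - 95 = 217
j: (-5)·9 - (-6)·(-12) = -45 - 72 = -117
k: (-6)·(-19) - (-26)·9 = 114 - (-234) = 348
AB × AC = (217, -117, 348)

(217, -117, 348)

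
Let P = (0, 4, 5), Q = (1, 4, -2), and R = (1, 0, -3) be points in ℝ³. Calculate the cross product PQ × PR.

PQ = (1, 0, -7)
PR = (1, -4, -8)
i: 0·(-8) - (-7)·(-4) = 0 - 28 = -28
j: (-7)·1 - 1·(-8) = -7 - (-8) = 1
k: 1·(-4) - 0·1 = -4 - 0 = -4
PQ × PR = (-28, 1, -4)

(-28, 1, -4)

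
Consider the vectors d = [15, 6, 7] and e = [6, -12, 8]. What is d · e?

74

d · e = 15·6 + 6·(-12) + 7·8 = 90 - 72 + 56 = 74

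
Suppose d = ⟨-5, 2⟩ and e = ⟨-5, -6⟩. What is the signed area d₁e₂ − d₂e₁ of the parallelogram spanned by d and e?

40

(-5)·(-6) - 2·(-5) = 30 - (-10) = 40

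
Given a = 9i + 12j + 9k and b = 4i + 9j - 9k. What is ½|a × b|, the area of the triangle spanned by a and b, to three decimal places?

112.360

i: 12·(-9) - 9·9 = -108 - 81 = -189
j: 9·4 - 9·(-9) = 36 - (-81) = 117
k: 9·9 - 12·4 = 81 - 48 = 33
a × b = (-189, 117, 33)
|a × b| = √((-189)² + 117² + 33²) = √50499 ≈ 224.7198
area = ½ · 224.7198 ≈ 112.360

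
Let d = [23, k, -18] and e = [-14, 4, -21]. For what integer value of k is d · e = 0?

d · e = 23·(-14) + k·4 + (-18)·(-21) = 56 + 4k
Set equal to 0: 4k = -56, so k = -14.

-14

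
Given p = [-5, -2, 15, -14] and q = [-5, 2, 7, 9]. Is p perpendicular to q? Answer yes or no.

p · q = (-5)·(-5) + (-2)·2 + 15·7 + (-14)·9 = 25 - 4 + 105 - 126 = 0
Zero, so the vectors are orthogonal.

yes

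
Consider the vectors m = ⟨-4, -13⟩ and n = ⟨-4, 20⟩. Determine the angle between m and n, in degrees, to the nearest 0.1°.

m · n = (-4)·(-4) + (-13)·20 = 16 - 260 = -244
|m|² = 16 + 169 = 185,  |m| = √185 ≈ 13.601471
|n|² = 16 + 400 = 416,  |n| = √416 ≈ 20.396078
cos θ = -244 / (13.601471 · 20.396078) ≈ -0.87954
θ = arccos(-0.87954) ≈ 151.6°

151.6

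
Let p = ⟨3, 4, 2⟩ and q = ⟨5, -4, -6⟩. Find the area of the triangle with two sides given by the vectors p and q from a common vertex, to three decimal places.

i: 4·(-6) - 2·(-4) = -24 - (-8) = -16
j: 2·5 - 3·(-6) = 10 - (-18) = 28
k: 3·(-4) - 4·5 = -12 - 20 = -32
p × q = (-16, 28, -32)
|p × q| = √((-16)² + 28² + (-32)²) = √2064 ≈ 45.4313
area = ½ · 45.4313 ≈ 22.716

22.716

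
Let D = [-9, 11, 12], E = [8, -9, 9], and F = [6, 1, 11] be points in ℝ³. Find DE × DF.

(-10, -28, 130)

DE = (17, -20, -3)
DF = (15, -10, -1)
i: (-20)·(-1) - (-3)·(-10) = 20 - 30 = -10
j: (-3)·15 - 17·(-1) = -45 - (-17) = -28
k: 17·(-10) - (-20)·15 = -170 - (-300) = 130
DE × DF = (-10, -28, 130)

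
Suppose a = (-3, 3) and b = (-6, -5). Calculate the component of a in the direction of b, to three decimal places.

a · b = (-3)·(-6) + 3·(-5) = 18 - 15 = 3
|b| = √(36 + 25) = √61 ≈ 7.8102
comp_b a = 3 / √61 ≈ 0.384

0.384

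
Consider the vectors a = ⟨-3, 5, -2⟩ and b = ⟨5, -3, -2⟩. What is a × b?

(-16, -16, -16)

i: 5·(-2) - (-2)·(-3) = -10 - 6 = -16
j: (-2)·5 - (-3)·(-2) = -10 - 6 = -16
k: (-3)·(-3) - 5·5 = 9 - 25 = -16
a × b = (-16, -16, -16)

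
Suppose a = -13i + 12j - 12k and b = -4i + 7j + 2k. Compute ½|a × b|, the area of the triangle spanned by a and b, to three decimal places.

68.900

i: 12·2 - (-12)·7 = 24 - (-84) = 108
j: (-12)·(-4) - (-13)·2 = 48 - (-26) = 74
k: (-13)·7 - 12·(-4) = -91 - (-48) = -43
a × b = (108, 74, -43)
|a × b| = √(108² + 74² + (-43)²) = √18989 ≈ 137.8006
area = ½ · 137.8006 ≈ 68.900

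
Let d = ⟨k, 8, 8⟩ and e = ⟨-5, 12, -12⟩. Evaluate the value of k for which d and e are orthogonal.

d · e = k·(-5) + 8·12 + 8·(-12) = 0 - 5k
Set equal to 0: -5k = 0, so k = 0.

0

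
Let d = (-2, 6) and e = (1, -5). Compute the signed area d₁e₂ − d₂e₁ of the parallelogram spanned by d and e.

(-2)·(-5) - 6·1 = 10 - 6 = 4

4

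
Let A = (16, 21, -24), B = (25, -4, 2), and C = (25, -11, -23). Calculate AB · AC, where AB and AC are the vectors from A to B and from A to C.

AB = B − A = (9, -25, 26)
AC = C − A = (9, -32, 1)
AB · AC = 9·9 + (-25)·(-32) + 26·1 = 81 + 800 + 26 = 907

907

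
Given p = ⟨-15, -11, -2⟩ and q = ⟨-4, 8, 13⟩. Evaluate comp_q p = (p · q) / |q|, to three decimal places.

p · q = (-15)·(-4) + (-11)·8 + (-2)·13 = 60 - 88 - 26 = -54
|q| = √(16 + 64 + 169) = √249 ≈ 15.7797
comp_q p = -54 / √249 ≈ -3.422

-3.422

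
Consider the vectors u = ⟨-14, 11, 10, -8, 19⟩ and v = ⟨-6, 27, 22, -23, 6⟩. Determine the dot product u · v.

899

u · v = (-14)·(-6) + 11·27 + 10·22 + (-8)·(-23) + 19·6 = 84 + 297 + 220 + 184 + 114 = 899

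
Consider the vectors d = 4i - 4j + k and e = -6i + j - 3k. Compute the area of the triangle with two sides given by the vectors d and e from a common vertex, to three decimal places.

i: (-4)·(-3) - 1·1 = 12 - 1 = 11
j: 1·(-6) - 4·(-3) = -6 - (-12) = 6
k: 4·1 - (-4)·(-6) = 4 - 24 = -20
d × e = (11, 6, -20)
|d × e| = √(11² + 6² + (-20)²) = √557 ≈ 23.6008
area = ½ · 23.6008 ≈ 11.800

11.800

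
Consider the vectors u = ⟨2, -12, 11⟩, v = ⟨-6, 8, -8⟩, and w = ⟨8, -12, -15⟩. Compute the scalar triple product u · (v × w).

1504

v × w:
i: 8·(-15) - (-8)·(-12) = -120 - 96 = -216
j: (-8)·8 - (-6)·(-15) = -64 - 90 = -154
k: (-6)·(-12) - 8·8 = 72 - 64 = 8
v × w = (-216, -154, 8)
u · (v × w) = 2·(-216) + (-12)·(-154) + 11·8 = -432 + 1848 + 88 = 1504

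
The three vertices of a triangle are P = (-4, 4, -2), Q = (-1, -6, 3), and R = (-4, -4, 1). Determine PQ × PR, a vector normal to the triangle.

(10, -9, -24)

PQ = (3, -10, 5)
PR = (0, -8, 3)
i: (-10)·3 - 5·(-8) = -30 - (-40) = 10
j: 5·0 - 3·3 = 0 - 9 = -9
k: 3·(-8) - (-10)·0 = -24 - 0 = -24
PQ × PR = (10, -9, -24)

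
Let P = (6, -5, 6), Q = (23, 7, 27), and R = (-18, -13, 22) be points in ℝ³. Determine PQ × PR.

(360, -776, 152)

PQ = (17, 12, 21)
PR = (-24, -8, 16)
i: 12·16 - 21·(-8) = 192 - (-168) = 360
j: 21·(-24) - 17·16 = -504 - 272 = -776
k: 17·(-8) - 12·(-24) = -136 - (-288) = 152
PQ × PR = (360, -776, 152)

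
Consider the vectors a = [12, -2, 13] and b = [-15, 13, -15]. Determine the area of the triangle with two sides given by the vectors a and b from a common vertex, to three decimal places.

i: (-2)·(-15) - 13·13 = 30 - 169 = -139
j: 13·(-15) - 12·(-15) = -195 - (-180) = -15
k: 12·13 - (-2)·(-15) = 156 - 30 = 126
a × b = (-139, -15, 126)
|a × b| = √((-139)² + (-15)² + 126²) = √35422 ≈ 188.2073
area = ½ · 188.2073 ≈ 94.104

94.104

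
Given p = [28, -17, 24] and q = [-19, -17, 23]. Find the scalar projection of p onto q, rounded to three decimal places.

p · q = 28·(-19) + (-17)·(-17) + 24·23 = -532 + 289 + 552 = 309
|q| = √(361 + 289 + 529) = √1179 ≈ 34.3366
comp_q p = 309 / √1179 ≈ 8.999

8.999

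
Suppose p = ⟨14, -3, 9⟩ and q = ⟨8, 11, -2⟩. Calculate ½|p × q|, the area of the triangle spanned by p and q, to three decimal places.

112.175

i: (-3)·(-2) - 9·11 = 6 - 99 = -93
j: 9·8 - 14·(-2) = 72 - (-28) = 100
k: 14·11 - (-3)·8 = 154 - (-24) = 178
p × q = (-93, 100, 178)
|p × q| = √((-93)² + 100² + 178²) = √50333 ≈ 224.3502
area = ½ · 224.3502 ≈ 112.175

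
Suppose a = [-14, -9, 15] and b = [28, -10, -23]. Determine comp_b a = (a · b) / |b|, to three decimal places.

-17.212

a · b = (-14)·28 + (-9)·(-10) + 15·(-23) = -392 + 90 - 345 = -647
|b| = √(784 + 100 + 529) = √1413 ≈ 37.5899
comp_b a = -647 / √1413 ≈ -17.212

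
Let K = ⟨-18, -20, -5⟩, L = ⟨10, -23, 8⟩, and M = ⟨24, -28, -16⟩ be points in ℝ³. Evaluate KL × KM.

KL = (28, -3, 13)
KM = (42, -8, -11)
i: (-3)·(-11) - 13·(-8) = 33 - (-104) = 137
j: 13·42 - 28·(-11) = 546 - (-308) = 854
k: 28·(-8) - (-3)·42 = -224 - (-126) = -98
KL × KM = (137, 854, -98)

(137, 854, -98)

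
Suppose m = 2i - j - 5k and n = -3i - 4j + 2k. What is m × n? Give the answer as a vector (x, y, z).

i: (-1)·2 - (-5)·(-4) = -2 - 20 = -22
j: (-5)·(-3) - 2·2 = 15 - 4 = 11
k: 2·(-4) - (-1)·(-3) = -8 - 3 = -11
m × n = (-22, 11, -11)

(-22, 11, -11)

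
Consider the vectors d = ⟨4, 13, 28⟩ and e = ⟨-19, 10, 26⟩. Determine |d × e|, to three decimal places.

i: 13·26 - 28·10 = 338 - 280 = 58
j: 28·(-19) - 4·26 = -532 - 104 = -636
k: 4·10 - 13·(-19) = 40 - (-247) = 287
d × e = (58, -636, 287)
|d × e| = √(58² + (-636)² + 287²) = √490229 ≈ 700.1636

700.164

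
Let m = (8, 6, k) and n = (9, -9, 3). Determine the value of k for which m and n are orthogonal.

-6

m · n = 8·9 + 6·(-9) + k·3 = 18 + 3k
Set equal to 0: 3k = -18, so k = -6.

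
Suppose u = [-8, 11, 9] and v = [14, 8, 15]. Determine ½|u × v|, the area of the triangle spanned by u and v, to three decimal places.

i: 11·15 - 9·8 = 165 - 72 = 93
j: 9·14 - (-8)·15 = 126 - (-120) = 246
k: (-8)·8 - 11·14 = -64 - 154 = -218
u × v = (93, 246, -218)
|u × v| = √(93² + 246² + (-218)²) = √116689 ≈ 341.5977
area = ½ · 341.5977 ≈ 170.799

170.799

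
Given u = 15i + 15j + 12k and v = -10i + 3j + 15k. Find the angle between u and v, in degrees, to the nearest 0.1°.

u · v = 15·(-10) + 15·3 + 12·15 = -150 + 45 + 180 = 75
|u|² = 225 + 225 + 144 = 594,  |u| = √594 ≈ 24.372115
|v|² = 100 + 9 + 225 = 334,  |v| = √334 ≈ 18.275667
cos θ = 75 / (24.372115 · 18.275667) ≈ 0.16838
θ = arccos(0.16838) ≈ 80.3°

80.3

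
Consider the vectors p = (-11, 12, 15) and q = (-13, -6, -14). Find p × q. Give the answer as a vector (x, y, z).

i: 12·(-14) - 15·(-6) = -168 - (-90) = -78
j: 15·(-13) - (-11)·(-14) = -195 - 154 = -349
k: (-11)·(-6) - 12·(-13) = 66 - (-156) = 222
p × q = (-78, -349, 222)

(-78, -349, 222)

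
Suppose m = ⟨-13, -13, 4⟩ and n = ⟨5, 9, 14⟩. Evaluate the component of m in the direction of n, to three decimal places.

m · n = (-13)·5 + (-13)·9 + 4·14 = -65 - 117 + 56 = -126
|n| = √(25 + 81 + 196) = √302 ≈ 17.3781
comp_n m = -126 / √302 ≈ -7.250

-7.250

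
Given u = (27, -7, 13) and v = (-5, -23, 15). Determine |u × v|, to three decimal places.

i: (-7)·15 - 13·(-23) = -105 - (-299) = 194
j: 13·(-5) - 27·15 = -65 - 405 = -470
k: 27·(-23) - (-7)·(-5) = -621 - 35 = -656
u × v = (194, -470, -656)
|u × v| = √(194² + (-470)² + (-656)²) = √688872 ≈ 829.9831

829.983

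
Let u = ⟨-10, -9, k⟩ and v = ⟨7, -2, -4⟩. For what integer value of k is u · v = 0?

-13

u · v = (-10)·7 + (-9)·(-2) + k·(-4) = -52 - 4k
Set equal to 0: -4k = 52, so k = -13.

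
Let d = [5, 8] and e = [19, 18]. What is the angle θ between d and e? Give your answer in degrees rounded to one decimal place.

d · e = 5·19 + 8·18 = 95 + 144 = 239
|d|² = 25 + 64 = 89,  |d| = √89 ≈ 9.433981
|e|² = 361 + 324 = 685,  |e| = √685 ≈ 26.172505
cos θ = 239 / (9.433981 · 26.172505) ≈ 0.96796
θ = arccos(0.96796) ≈ 14.5°

14.5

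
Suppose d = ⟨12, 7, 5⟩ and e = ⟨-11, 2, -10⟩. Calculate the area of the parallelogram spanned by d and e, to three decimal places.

144.312

i: 7·(-10) - 5·2 = -70 - 10 = -80
j: 5·(-11) - 12·(-10) = -55 - (-120) = 65
k: 12·2 - 7·(-11) = 24 - (-77) = 101
d × e = (-80, 65, 101)
|d × e| = √((-80)² + 65² + 101²) = √20826 ≈ 144.3122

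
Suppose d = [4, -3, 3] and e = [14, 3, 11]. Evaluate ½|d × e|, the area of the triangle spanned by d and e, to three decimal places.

i: (-3)·11 - 3·3 = -33 - 9 = -42
j: 3·14 - 4·11 = 42 - 44 = -2
k: 4·3 - (-3)·14 = 12 - (-42) = 54
d × e = (-42, -2, 54)
|d × e| = √((-42)² + (-2)² + 54²) = √4684 ≈ 68.4398
area = ½ · 68.4398 ≈ 34.220

34.220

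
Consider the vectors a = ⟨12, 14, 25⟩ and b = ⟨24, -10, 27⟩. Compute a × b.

i: 14·27 - 25·(-10) = 378 - (-250) = 628
j: 25·24 - 12·27 = 600 - 324 = 276
k: 12·(-10) - 14·24 = -120 - 336 = -456
a × b = (628, 276, -456)

(628, 276, -456)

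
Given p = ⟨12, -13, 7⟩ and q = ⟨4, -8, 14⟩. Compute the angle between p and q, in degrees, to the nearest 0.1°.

37.7

p · q = 12·4 + (-13)·(-8) + 7·14 = 48 + 104 + 98 = 250
|p|² = 144 + 169 + 49 = 362,  |p| = √362 ≈ 19.026298
|q|² = 16 + 64 + 196 = 276,  |q| = √276 ≈ 16.613248
cos θ = 250 / (19.026298 · 16.613248) ≈ 0.79092
θ = arccos(0.79092) ≈ 37.7°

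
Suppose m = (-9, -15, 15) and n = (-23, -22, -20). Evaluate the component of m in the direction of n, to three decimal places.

6.305

m · n = (-9)·(-23) + (-15)·(-22) + 15·(-20) = 207 + 330 - 300 = 237
|n| = √(529 + 484 + 400) = √1413 ≈ 37.5899
comp_n m = 237 / √1413 ≈ 6.305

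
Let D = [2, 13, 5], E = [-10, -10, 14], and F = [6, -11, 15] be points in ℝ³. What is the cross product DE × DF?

(-14, 156, 380)

DE = (-12, -23, 9)
DF = (4, -24, 10)
i: (-23)·10 - 9·(-24) = -230 - (-216) = -14
j: 9·4 - (-12)·10 = 36 - (-120) = 156
k: (-12)·(-24) - (-23)·4 = 288 - (-92) = 380
DE × DF = (-14, 156, 380)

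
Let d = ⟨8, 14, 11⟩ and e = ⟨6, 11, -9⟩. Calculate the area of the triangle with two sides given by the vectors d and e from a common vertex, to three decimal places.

i: 14·(-9) - 11·11 = -126 - 121 = -247
j: 11·6 - 8·(-9) = 66 - (-72) = 138
k: 8·11 - 14·6 = 88 - 84 = 4
d × e = (-247, 138, 4)
|d × e| = √((-247)² + 138² + 4²) = √80069 ≈ 282.9647
area = ½ · 282.9647 ≈ 141.482

141.482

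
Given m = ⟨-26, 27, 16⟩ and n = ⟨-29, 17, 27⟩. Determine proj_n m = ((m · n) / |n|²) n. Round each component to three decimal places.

m · n = (-26)·(-29) + 27·17 + 16·27 = 754 + 459 + 432 = 1645
|n|² = 841 + 289 + 729 = 1859
proj_n m = (1645/1859) · (-29, 17, 27) ≈ (-25.662, 15.043, 23.892)

(-25.662, 15.043, 23.892)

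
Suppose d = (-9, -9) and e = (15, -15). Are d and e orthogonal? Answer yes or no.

d · e = (-9)·15 + (-9)·(-15) = -135 + 135 = 0
Zero, so the vectors are orthogonal.

yes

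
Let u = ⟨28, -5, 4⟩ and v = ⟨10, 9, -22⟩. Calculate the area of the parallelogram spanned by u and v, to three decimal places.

725.959

i: (-5)·(-22) - 4·9 = 110 - 36 = 74
j: 4·10 - 28·(-22) = 40 - (-616) = 656
k: 28·9 - (-5)·10 = 252 - (-50) = 302
u × v = (74, 656, 302)
|u × v| = √(74² + 656² + 302²) = √527016 ≈ 725.9587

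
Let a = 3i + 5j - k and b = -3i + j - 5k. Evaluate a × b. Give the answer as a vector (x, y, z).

i: 5·(-5) - (-1)·1 = -25 - (-1) = -24
j: (-1)·(-3) - 3·(-5) = 3 - (-15) = 18
k: 3·1 - 5·(-3) = 3 - (-15) = 18
a × b = (-24, 18, 18)

(-24, 18, 18)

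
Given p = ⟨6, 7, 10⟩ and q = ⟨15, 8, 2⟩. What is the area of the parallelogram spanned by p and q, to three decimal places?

163.245

i: 7·2 - 10·8 = 14 - 80 = -66
j: 10·15 - 6·2 = 150 - 12 = 138
k: 6·8 - 7·15 = 48 - 105 = -57
p × q = (-66, 138, -57)
|p × q| = √((-66)² + 138² + (-57)²) = √26649 ≈ 163.2452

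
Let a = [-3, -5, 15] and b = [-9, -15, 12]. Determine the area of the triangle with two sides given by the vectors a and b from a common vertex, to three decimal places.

i: (-5)·12 - 15·(-15) = -60 - (-225) = 165
j: 15·(-9) - (-3)·12 = -135 - (-36) = -99
k: (-3)·(-15) - (-5)·(-9) = 45 - 45 = 0
a × b = (165, -99, 0)
|a × b| = √(165² + (-99)² + 0²) = √37026 ≈ 192.4214
area = ½ · 192.4214 ≈ 96.211

96.211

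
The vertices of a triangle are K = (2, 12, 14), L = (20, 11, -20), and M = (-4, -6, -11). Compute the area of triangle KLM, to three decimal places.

KL = (18, -1, -34),  KM = (-6, -18, -25)
i: (-1)·(-25) - (-34)·(-18) = 25 - 612 = -587
j: (-34)·(-6) - 18·(-25) = 204 - (-450) = 654
k: 18·(-18) - (-1)·(-6) = -324 - 6 = -330
KL × KM = (-587, 654, -330)
|KL × KM| = √881185 ≈ 938.7145
area = ½ · 938.7145 ≈ 469.357

469.357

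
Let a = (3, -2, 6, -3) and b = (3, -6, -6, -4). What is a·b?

-3

a · b = 3·3 + (-2)·(-6) + 6·(-6) + (-3)·(-4) = 9 + 12 - 36 + 12 = -3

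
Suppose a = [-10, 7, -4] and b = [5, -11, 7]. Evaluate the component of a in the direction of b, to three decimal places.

-11.100

a · b = (-10)·5 + 7·(-11) + (-4)·7 = -50 - 77 - 28 = -155
|b| = √(25 + 121 + 49) = √195 ≈ 13.9642
comp_b a = -155 / √195 ≈ -11.100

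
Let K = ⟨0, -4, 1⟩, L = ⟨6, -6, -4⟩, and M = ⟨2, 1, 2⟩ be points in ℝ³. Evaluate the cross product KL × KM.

KL = (6, -2, -5)
KM = (2, 5, 1)
i: (-2)·1 - (-5)·5 = -2 - (-25) = 23
j: (-5)·2 - 6·1 = -10 - 6 = -16
k: 6·5 - (-2)·2 = 30 - (-4) = 34
KL × KM = (23, -16, 34)

(23, -16, 34)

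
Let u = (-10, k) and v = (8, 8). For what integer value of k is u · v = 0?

10

u · v = (-10)·8 + k·8 = -80 + 8k
Set equal to 0: 8k = 80, so k = 10.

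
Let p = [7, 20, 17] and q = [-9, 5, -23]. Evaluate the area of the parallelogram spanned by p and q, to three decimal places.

i: 20·(-23) - 17·5 = -460 - 85 = -545
j: 17·(-9) - 7·(-23) = -153 - (-161) = 8
k: 7·5 - 20·(-9) = 35 - (-180) = 215
p × q = (-545, 8, 215)
|p × q| = √((-545)² + 8² + 215²) = √343314 ≈ 585.9300

585.930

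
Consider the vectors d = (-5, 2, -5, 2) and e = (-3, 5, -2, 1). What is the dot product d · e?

d · e = (-5)·(-3) + 2·5 + (-5)·(-2) + 2·1 = 15 + 10 + 10 + 2 = 37

37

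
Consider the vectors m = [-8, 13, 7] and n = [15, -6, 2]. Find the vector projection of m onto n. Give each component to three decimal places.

m · n = (-8)·15 + 13·(-6) + 7·2 = -120 - 78 + 14 = -184
|n|² = 225 + 36 + 4 = 265
proj_n m = (-184/265) · (15, -6, 2) ≈ (-10.415, 4.166, -1.389)

(-10.415, 4.166, -1.389)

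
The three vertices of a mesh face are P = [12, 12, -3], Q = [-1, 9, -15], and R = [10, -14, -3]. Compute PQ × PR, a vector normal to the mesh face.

(-312, 24, 332)

PQ = (-13, -3, -12)
PR = (-2, -26, 0)
i: (-3)·0 - (-12)·(-26) = 0 - 312 = -312
j: (-12)·(-2) - (-13)·0 = 24 - 0 = 24
k: (-13)·(-26) - (-3)·(-2) = 338 - 6 = 332
PQ × PR = (-312, 24, 332)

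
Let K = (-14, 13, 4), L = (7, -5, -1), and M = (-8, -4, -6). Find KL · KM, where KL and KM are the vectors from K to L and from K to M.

482

KL = L − K = (21, -18, -5)
KM = M − K = (6, -17, -10)
KL · KM = 21·6 + (-18)·(-17) + (-5)·(-10) = 126 + 306 + 50 = 482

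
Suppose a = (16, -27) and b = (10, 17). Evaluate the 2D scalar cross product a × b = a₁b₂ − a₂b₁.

16·17 - (-27)·10 = 272 - (-270) = 542

542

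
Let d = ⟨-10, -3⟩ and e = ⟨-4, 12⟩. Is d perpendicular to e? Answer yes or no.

d · e = (-10)·(-4) + (-3)·12 = 40 - 36 = 4
Nonzero, so the vectors are not orthogonal.

no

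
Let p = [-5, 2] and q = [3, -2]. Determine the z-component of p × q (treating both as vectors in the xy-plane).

(-5)·(-2) - 2·3 = 10 - 6 = 4

4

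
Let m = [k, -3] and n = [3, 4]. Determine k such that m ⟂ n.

4

m · n = k·3 + (-3)·4 = -12 + 3k
Set equal to 0: 3k = 12, so k = 4.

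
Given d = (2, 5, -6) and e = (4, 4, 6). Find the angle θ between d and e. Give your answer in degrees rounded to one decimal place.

d · e = 2·4 + 5·4 + (-6)·6 = 8 + 20 - 36 = -8
|d|² = 4 + 25 + 36 = 65,  |d| = √65 ≈ 8.062258
|e|² = 16 + 16 + 36 = 68,  |e| = √68 ≈ 8.246211
cos θ = -8 / (8.062258 · 8.246211) ≈ -0.12033
θ = arccos(-0.12033) ≈ 96.9°

96.9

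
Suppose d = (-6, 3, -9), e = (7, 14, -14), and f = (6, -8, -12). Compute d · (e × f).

2940

e × f:
i: 14·(-12) - (-14)·(-8) = -168 - 112 = -280
j: (-14)·6 - 7·(-12) = -84 - (-84) = 0
k: 7·(-8) - 14·6 = -56 - 84 = -140
e × f = (-280, 0, -140)
d · (e × f) = (-6)·(-280) + 3·0 + (-9)·(-140) = 1680 + 0 + 1260 = 2940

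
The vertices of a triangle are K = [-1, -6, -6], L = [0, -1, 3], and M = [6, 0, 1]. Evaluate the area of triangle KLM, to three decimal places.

32.932

KL = (1, 5, 9),  KM = (7, 6, 7)
i: 5·7 - 9·6 = 35 - 54 = -19
j: 9·7 - 1·7 = 63 - 7 = 56
k: 1·6 - 5·7 = 6 - 35 = -29
KL × KM = (-19, 56, -29)
|KL × KM| = √4338 ≈ 65.8635
area = ½ · 65.8635 ≈ 32.932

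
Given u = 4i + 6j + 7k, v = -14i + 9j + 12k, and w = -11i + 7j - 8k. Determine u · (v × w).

v × w:
i: 9·(-8) - 12·7 = -72 - 84 = -156
j: 12·(-11) - (-14)·(-8) = -132 - 112 = -244
k: (-14)·7 - 9·(-11) = -98 - (-99) = 1
v × w = (-156, -244, 1)
u · (v × w) = 4·(-156) + 6·(-244) + 7·1 = -624 - 1464 + 7 = -2081

-2081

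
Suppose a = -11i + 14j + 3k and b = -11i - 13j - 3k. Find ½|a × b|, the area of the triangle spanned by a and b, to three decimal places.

i: 14·(-3) - 3·(-13) = -42 - (-39) = -3
j: 3·(-11) - (-11)·(-3) = -33 - 33 = -66
k: (-11)·(-13) - 14·(-11) = 143 - (-154) = 297
a × b = (-3, -66, 297)
|a × b| = √((-3)² + (-66)² + 297²) = √92574 ≈ 304.2598
area = ½ · 304.2598 ≈ 152.130

152.130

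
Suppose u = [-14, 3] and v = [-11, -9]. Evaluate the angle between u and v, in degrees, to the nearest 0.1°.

u · v = (-14)·(-11) + 3·(-9) = 154 - 27 = 127
|u|² = 196 + 9 = 205,  |u| = √205 ≈ 14.317821
|v|² = 121 + 81 = 202,  |v| = √202 ≈ 14.212670
cos θ = 127 / (14.317821 · 14.212670) ≈ 0.62410
θ = arccos(0.62410) ≈ 51.4°

51.4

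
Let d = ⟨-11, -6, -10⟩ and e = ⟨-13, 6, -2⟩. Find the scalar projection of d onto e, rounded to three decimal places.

8.785

d · e = (-11)·(-13) + (-6)·6 + (-10)·(-2) = 143 - 36 + 20 = 127
|e| = √(169 + 36 + 4) = √209 ≈ 14.4568
comp_e d = 127 / √209 ≈ 8.785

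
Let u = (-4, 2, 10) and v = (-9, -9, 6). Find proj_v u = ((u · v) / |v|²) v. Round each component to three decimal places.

u · v = (-4)·(-9) + 2·(-9) + 10·6 = 36 - 18 + 60 = 78
|v|² = 81 + 81 + 36 = 198
proj_v u = (78/198) · (-9, -9, 6) ≈ (-3.545, -3.545, 2.364)

(-3.545, -3.545, 2.364)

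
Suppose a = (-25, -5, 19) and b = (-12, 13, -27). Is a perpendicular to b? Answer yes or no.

no

a · b = (-25)·(-12) + (-5)·13 + 19·(-27) = 300 - 65 - 513 = -278
Nonzero, so the vectors are not orthogonal.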